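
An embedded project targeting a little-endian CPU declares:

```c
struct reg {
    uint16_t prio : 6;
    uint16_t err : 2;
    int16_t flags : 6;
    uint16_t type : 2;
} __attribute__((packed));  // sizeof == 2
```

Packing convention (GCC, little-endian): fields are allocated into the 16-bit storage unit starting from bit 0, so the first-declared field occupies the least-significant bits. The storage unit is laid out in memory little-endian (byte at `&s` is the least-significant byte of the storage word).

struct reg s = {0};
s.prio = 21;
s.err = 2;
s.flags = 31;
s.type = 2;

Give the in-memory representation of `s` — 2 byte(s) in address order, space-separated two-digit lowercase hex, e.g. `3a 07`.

prio:6 = 21 → 0x15 << 0 → word 0x0015
err:2 = 2 → 0x2 << 6 → word 0x0095
flags:6 = 31 → 0x1f << 8 → word 0x1f95
type:2 = 2 → 0x2 << 14 → word 0x9f95
word = 0x9f95 → little-endian bytes:
  [0]=0x95  [1]=0x9f

95 9f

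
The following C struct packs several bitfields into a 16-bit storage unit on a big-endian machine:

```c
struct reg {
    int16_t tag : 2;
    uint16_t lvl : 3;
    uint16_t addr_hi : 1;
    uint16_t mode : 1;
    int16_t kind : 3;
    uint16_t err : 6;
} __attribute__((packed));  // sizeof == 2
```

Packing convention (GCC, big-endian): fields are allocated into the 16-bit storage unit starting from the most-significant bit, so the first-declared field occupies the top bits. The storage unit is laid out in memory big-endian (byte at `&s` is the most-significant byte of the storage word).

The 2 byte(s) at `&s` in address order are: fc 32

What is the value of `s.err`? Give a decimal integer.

[0]=0xfc [1]=0x32 (big-endian) → word 0xfc32
tag:2 @ bit 14 → (0xfc32>>14)&0x3 = 0x3
lvl:3 @ bit 11 → (0xfc32>>11)&0x7 = 0x7
addr_hi:1 @ bit 10 → (0xfc32>>10)&0x1 = 0x1
mode:1 @ bit 9 → (0xfc32>>9)&0x1 = 0x0
kind:3 @ bit 6 → (0xfc32>>6)&0x7 = 0x0
err:6 @ bit 0 → (0xfc32>>0)&0x3f = 0x32  ←

50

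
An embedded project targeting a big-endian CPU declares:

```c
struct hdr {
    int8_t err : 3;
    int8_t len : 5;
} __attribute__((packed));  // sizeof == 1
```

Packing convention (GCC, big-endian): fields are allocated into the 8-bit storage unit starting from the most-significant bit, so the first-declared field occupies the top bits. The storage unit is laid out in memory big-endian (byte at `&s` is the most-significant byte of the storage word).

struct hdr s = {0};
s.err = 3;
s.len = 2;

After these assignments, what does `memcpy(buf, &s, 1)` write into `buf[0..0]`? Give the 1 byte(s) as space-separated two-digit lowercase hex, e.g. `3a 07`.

62

[5+:3] err=3 & 0x7 = 0x3; word=0x60
[0+:5] len=2 & 0x1f = 0x2; word=0x62
word = 0x62 → big-endian bytes:
  [0]=0x62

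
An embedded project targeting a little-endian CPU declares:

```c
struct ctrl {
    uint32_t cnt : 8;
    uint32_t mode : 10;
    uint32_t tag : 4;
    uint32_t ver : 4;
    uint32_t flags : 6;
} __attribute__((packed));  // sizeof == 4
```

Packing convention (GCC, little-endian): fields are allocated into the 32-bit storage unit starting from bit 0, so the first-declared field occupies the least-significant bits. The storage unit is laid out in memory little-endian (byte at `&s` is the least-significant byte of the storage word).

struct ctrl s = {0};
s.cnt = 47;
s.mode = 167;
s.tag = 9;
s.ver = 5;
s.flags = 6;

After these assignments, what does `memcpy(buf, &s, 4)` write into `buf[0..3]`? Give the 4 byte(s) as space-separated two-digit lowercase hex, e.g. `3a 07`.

cnt:8 = 47 → 0x2f << 0 → word 0x0000002f
mode:10 = 167 → 0xa7 << 8 → word 0x0000a72f
tag:4 = 9 → 0x9 << 18 → word 0x0024a72f
ver:4 = 5 → 0x5 << 22 → word 0x0164a72f
flags:6 = 6 → 0x6 << 26 → word 0x1964a72f
word = 0x1964a72f → little-endian bytes:
  [0]=0x2f  [1]=0xa7  [2]=0x64  [3]=0x19

2f a7 64 19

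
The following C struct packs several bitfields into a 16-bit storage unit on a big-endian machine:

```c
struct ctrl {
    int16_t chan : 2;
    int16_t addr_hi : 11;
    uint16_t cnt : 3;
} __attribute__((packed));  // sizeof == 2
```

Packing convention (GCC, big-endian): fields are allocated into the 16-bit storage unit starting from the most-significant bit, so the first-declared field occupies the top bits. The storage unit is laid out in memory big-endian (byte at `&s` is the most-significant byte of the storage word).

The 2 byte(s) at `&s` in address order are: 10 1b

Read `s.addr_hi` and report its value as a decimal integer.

[0]=0x10 [1]=0x1b (big-endian) → word 0x101b
chan [14+:2] = (word>>14) & 0x3 = 0
addr_hi [3+:11] = (word>>3) & 0x7ff = 515  ←
cnt [0+:3] = (word>>0) & 0x7 = 3
addr_hi signed 11b, MSB=0: value = 515

515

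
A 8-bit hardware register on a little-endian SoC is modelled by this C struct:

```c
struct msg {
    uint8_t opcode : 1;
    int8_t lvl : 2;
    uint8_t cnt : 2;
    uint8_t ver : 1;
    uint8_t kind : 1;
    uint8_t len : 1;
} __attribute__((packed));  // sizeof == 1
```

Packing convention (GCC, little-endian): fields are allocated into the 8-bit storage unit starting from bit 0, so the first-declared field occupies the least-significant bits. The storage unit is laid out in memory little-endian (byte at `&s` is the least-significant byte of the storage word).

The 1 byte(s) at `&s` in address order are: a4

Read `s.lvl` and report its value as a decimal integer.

[0]=0xa4 (little-endian) → word 0xa4
opcode [0+:1] = (word>>0) & 0x1 = 0
lvl [1+:2] = (word>>1) & 0x3 = 2  ←
cnt [3+:2] = (word>>3) & 0x3 = 0
ver [5+:1] = (word>>5) & 0x1 = 1
kind [6+:1] = (word>>6) & 0x1 = 0
len [7+:1] = (word>>7) & 0x1 = 1
lvl signed 2b, MSB=1: 2 - 4 = -2

-2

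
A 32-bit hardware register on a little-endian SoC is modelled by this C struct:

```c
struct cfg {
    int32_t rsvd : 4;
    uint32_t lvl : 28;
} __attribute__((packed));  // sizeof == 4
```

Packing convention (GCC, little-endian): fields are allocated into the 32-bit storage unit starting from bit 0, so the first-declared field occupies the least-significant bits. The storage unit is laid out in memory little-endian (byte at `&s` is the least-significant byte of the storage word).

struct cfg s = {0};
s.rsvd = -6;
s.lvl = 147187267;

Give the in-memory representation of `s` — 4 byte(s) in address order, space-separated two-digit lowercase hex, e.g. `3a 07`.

[0+:4] rsvd=-6 & 0xf = 0xa; word=0x0000000a
[4+:28] lvl=147187267 & 0xfffffff = 0x8c5e643; word=0x8c5e643a
word = 0x8c5e643a → little-endian bytes:
  [0]=0x3a  [1]=0x64  [2]=0x5e  [3]=0x8c

3a 64 5e 8c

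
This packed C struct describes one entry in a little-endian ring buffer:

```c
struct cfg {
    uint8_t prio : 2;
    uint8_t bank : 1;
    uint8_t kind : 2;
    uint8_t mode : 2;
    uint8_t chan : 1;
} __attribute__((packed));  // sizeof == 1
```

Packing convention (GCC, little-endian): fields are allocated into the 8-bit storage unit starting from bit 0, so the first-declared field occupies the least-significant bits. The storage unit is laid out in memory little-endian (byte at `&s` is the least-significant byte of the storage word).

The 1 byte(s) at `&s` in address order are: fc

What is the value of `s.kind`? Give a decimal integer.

3

[0]=0xfc (little-endian) → word 0xfc
prio:2 @ bit 0 → (0xfc>>0)&0x3 = 0x0
bank:1 @ bit 2 → (0xfc>>2)&0x1 = 0x1
kind:2 @ bit 3 → (0xfc>>3)&0x3 = 0x3  ←
mode:2 @ bit 5 → (0xfc>>5)&0x3 = 0x3
chan:1 @ bit 7 → (0xfc>>7)&0x1 = 0x1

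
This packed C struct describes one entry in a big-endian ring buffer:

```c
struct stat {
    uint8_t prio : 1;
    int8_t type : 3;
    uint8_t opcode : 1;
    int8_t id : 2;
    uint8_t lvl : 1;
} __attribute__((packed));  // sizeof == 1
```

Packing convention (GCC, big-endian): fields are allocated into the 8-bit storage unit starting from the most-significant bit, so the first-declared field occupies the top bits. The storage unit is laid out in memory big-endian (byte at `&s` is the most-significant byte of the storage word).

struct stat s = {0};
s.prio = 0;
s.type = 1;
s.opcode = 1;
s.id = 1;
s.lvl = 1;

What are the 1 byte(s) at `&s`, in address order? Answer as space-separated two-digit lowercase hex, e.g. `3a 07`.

1b

[7+:1] prio=0 & 0x1 = 0x0; word=0x00
[4+:3] type=1 & 0x7 = 0x1; word=0x10
[3+:1] opcode=1 & 0x1 = 0x1; word=0x18
[1+:2] id=1 & 0x3 = 0x1; word=0x1a
[0+:1] lvl=1 & 0x1 = 0x1; word=0x1b
word = 0x1b → big-endian bytes:
  [0]=0x1b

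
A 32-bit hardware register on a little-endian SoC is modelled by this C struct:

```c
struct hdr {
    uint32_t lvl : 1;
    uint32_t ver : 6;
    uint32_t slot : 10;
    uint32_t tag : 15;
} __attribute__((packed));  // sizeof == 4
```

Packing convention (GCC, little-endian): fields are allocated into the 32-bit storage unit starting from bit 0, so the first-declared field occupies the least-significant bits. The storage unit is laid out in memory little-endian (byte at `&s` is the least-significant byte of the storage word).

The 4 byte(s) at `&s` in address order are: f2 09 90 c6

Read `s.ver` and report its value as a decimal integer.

[0]=0xf2 [1]=0x09 [2]=0x90 [3]=0xc6 (little-endian) → word 0xc69009f2
lvl:1 @ bit 0 → (0xc69009f2>>0)&0x1 = 0x0
ver:6 @ bit 1 → (0xc69009f2>>1)&0x3f = 0x39  ←
slot:10 @ bit 7 → (0xc69009f2>>7)&0x3ff = 0x13
tag:15 @ bit 17 → (0xc69009f2>>17)&0x7fff = 0x6348

57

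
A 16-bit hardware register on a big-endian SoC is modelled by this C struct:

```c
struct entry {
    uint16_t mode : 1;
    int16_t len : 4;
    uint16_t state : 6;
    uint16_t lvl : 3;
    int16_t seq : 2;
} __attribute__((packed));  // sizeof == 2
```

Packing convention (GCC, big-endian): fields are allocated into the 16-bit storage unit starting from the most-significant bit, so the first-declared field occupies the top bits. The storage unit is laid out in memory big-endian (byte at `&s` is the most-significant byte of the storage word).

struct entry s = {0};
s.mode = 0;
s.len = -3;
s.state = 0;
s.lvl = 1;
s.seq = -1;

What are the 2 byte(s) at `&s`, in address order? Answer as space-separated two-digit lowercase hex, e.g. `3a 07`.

[15+:1] mode=0 & 0x1 = 0x0; word=0x0000
[11+:4] len=-3 & 0xf = 0xd; word=0x6800
[5+:6] state=0 & 0x3f = 0x0; word=0x6800
[2+:3] lvl=1 & 0x7 = 0x1; word=0x6804
[0+:2] seq=-1 & 0x3 = 0x3; word=0x6807
word = 0x6807 → big-endian bytes:
  [0]=0x68  [1]=0x07

68 07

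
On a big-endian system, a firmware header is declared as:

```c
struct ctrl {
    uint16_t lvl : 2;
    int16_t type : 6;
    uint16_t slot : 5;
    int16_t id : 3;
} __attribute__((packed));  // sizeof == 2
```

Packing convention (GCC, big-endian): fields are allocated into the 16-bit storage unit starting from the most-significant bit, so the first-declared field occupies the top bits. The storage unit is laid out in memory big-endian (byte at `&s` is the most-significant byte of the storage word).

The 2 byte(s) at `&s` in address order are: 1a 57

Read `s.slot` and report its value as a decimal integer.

10

[0]=0x1a [1]=0x57 (big-endian) → word 0x1a57
lvl [14+:2] = (word>>14) & 0x3 = 0
type [8+:6] = (word>>8) & 0x3f = 26
slot [3+:5] = (word>>3) & 0x1f = 10  ←
id [0+:3] = (word>>0) & 0x7 = 7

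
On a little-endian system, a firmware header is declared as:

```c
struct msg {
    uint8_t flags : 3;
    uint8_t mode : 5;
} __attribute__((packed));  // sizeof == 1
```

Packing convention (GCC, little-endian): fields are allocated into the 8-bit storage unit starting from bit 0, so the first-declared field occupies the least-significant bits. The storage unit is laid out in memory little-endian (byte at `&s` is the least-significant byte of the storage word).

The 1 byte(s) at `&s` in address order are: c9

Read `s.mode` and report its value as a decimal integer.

25

[0]=0xc9 (little-endian) → word 0xc9
flags:3 @ bit 0 → (0xc9>>0)&0x7 = 0x1
mode:5 @ bit 3 → (0xc9>>3)&0x1f = 0x19  ←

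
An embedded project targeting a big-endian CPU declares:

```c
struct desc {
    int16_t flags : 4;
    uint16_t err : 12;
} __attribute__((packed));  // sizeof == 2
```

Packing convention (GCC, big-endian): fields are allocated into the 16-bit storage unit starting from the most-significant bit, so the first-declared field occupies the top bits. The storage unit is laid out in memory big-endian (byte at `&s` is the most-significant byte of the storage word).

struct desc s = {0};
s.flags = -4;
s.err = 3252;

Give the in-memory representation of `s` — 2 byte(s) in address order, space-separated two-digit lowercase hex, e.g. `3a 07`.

flags (4b) val=-4 bits=0xc at bit 12: 0xc000
err (12b) val=3252 bits=0xcb4 at bit 0: 0xccb4
word = 0xccb4 → big-endian bytes:
  [0]=0xcc  [1]=0xb4

cc b4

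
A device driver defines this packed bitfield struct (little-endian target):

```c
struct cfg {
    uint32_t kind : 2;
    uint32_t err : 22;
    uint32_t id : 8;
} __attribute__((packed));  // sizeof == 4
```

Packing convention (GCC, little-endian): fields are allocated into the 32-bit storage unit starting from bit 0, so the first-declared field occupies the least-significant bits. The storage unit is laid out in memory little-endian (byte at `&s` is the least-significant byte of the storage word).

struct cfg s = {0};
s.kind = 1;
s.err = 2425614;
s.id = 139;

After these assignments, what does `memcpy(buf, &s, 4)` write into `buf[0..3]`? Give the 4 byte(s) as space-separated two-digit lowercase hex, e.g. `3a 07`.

39 0c 94 8b

[0+:2] kind=1 & 0x3 = 0x1; word=0x00000001
[2+:22] err=2425614 & 0x3fffff = 0x25030e; word=0x00940c39
[24+:8] id=139 & 0xff = 0x8b; word=0x8b940c39
word = 0x8b940c39 → little-endian bytes:
  [0]=0x39  [1]=0x0c  [2]=0x94  [3]=0x8b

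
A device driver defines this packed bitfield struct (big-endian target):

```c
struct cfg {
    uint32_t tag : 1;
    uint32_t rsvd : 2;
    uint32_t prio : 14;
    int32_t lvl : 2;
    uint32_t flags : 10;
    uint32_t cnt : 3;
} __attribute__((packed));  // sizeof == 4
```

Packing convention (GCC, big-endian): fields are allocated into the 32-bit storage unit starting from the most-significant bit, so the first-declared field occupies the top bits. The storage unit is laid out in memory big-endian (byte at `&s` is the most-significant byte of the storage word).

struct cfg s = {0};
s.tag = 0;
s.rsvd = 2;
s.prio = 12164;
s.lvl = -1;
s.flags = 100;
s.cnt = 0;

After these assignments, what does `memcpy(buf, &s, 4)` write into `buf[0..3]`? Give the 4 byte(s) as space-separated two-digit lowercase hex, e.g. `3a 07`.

57 c2 63 20

[31+:1] tag=0 & 0x1 = 0x0; word=0x00000000
[29+:2] rsvd=2 & 0x3 = 0x2; word=0x40000000
[15+:14] prio=12164 & 0x3fff = 0x2f84; word=0x57c20000
[13+:2] lvl=-1 & 0x3 = 0x3; word=0x57c26000
[3+:10] flags=100 & 0x3ff = 0x64; word=0x57c26320
[0+:3] cnt=0 & 0x7 = 0x0; word=0x57c26320
word = 0x57c26320 → big-endian bytes:
  [0]=0x57  [1]=0xc2  [2]=0x63  [3]=0x20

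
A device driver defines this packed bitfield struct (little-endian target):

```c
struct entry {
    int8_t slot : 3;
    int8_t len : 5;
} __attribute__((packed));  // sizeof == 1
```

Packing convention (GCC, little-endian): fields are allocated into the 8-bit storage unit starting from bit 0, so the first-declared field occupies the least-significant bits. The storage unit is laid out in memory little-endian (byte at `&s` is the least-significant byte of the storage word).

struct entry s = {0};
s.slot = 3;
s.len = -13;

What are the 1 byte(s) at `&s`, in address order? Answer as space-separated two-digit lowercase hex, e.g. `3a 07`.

slot (3b) val=3 bits=0x3 at bit 0: 0x03
len (5b) val=-13 bits=0x13 at bit 3: 0x9b
word = 0x9b → little-endian bytes:
  [0]=0x9b

9b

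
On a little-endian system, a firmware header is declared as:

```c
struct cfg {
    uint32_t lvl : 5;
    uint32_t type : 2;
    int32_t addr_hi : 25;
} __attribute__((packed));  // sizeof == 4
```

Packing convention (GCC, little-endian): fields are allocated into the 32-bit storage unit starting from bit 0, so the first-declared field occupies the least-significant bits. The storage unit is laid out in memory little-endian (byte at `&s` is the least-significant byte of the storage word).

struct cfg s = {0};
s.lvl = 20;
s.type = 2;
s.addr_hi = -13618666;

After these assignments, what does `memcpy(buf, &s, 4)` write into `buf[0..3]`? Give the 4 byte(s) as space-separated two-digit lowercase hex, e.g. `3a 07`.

54 0b 19 98

lvl:5 = 20 → 0x14 << 0 → word 0x00000014
type:2 = 2 → 0x2 << 5 → word 0x00000054
addr_hi:25 = -13618666 → 0x1303216 << 7 → word 0x98190b54
word = 0x98190b54 → little-endian bytes:
  [0]=0x54  [1]=0x0b  [2]=0x19  [3]=0x98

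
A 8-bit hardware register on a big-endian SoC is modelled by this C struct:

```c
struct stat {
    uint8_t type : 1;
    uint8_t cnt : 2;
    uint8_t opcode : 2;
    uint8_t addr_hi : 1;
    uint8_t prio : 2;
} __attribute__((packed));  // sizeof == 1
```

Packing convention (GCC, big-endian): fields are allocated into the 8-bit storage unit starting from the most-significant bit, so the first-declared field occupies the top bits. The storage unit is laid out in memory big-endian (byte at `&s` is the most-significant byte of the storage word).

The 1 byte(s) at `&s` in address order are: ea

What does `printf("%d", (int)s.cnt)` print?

[0]=0xea (big-endian) → word 0xea
type:1 @ bit 7 → (0xea>>7)&0x1 = 0x1
cnt:2 @ bit 5 → (0xea>>5)&0x3 = 0x3  ←
opcode:2 @ bit 3 → (0xea>>3)&0x3 = 0x1
addr_hi:1 @ bit 2 → (0xea>>2)&0x1 = 0x0
prio:2 @ bit 0 → (0xea>>0)&0x3 = 0x2

3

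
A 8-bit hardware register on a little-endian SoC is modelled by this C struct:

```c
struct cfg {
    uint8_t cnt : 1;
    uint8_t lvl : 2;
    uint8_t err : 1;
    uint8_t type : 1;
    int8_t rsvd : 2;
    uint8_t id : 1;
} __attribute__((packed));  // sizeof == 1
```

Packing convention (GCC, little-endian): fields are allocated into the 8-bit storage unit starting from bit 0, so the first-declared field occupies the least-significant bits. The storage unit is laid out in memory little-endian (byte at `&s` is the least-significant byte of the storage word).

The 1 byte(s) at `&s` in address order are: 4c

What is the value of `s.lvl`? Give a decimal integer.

[0]=0x4c (little-endian) → word 0x4c
cnt:1 @ bit 0 → (0x4c>>0)&0x1 = 0x0
lvl:2 @ bit 1 → (0x4c>>1)&0x3 = 0x2  ←
err:1 @ bit 3 → (0x4c>>3)&0x1 = 0x1
type:1 @ bit 4 → (0x4c>>4)&0x1 = 0x0
rsvd:2 @ bit 5 → (0x4c>>5)&0x3 = 0x2
id:1 @ bit 7 → (0x4c>>7)&0x1 = 0x0

2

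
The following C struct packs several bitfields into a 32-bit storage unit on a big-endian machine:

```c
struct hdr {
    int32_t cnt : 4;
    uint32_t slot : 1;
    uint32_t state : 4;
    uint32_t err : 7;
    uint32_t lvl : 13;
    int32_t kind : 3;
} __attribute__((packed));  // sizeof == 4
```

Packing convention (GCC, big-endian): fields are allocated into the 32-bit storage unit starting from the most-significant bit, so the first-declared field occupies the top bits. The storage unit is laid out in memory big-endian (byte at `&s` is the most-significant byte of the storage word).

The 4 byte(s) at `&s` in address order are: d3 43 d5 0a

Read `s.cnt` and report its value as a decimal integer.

-3

[0]=0xd3 [1]=0x43 [2]=0xd5 [3]=0x0a (big-endian) → word 0xd343d50a
cnt:4 @ bit 28 → (0xd343d50a>>28)&0xf = 0xd  ←
slot:1 @ bit 27 → (0xd343d50a>>27)&0x1 = 0x0
state:4 @ bit 23 → (0xd343d50a>>23)&0xf = 0x6
err:7 @ bit 16 → (0xd343d50a>>16)&0x7f = 0x43
lvl:13 @ bit 3 → (0xd343d50a>>3)&0x1fff = 0x1aa1
kind:3 @ bit 0 → (0xd343d50a>>0)&0x7 = 0x2
cnt signed 4b, MSB=1: 13 - 16 = -3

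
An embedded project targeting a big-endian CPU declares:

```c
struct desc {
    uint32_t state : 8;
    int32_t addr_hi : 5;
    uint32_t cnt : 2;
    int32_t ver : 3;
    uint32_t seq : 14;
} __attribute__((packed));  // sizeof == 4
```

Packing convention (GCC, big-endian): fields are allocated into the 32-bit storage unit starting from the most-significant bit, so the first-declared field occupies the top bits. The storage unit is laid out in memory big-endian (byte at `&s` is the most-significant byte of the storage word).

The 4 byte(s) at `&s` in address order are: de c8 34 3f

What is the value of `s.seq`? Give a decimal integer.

[0]=0xde [1]=0xc8 [2]=0x34 [3]=0x3f (big-endian) → word 0xdec8343f
state [24+:8] = (word>>24) & 0xff = 222
addr_hi [19+:5] = (word>>19) & 0x1f = 25
cnt [17+:2] = (word>>17) & 0x3 = 0
ver [14+:3] = (word>>14) & 0x7 = 0
seq [0+:14] = (word>>0) & 0x3fff = 13375  ←

13375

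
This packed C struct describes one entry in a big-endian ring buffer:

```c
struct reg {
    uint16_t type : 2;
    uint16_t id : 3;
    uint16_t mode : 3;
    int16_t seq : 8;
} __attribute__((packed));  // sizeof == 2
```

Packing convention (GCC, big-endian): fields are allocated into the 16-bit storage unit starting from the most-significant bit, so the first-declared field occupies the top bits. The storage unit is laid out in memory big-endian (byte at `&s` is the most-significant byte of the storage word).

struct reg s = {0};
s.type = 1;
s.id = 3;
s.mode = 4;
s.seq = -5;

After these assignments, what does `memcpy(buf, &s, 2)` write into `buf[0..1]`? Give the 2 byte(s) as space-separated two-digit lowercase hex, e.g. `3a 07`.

type (2b) val=1 bits=0x1 at bit 14: 0x4000
id (3b) val=3 bits=0x3 at bit 11: 0x5800
mode (3b) val=4 bits=0x4 at bit 8: 0x5c00
seq (8b) val=-5 bits=0xfb at bit 0: 0x5cfb
word = 0x5cfb → big-endian bytes:
  [0]=0x5c  [1]=0xfb

5c fb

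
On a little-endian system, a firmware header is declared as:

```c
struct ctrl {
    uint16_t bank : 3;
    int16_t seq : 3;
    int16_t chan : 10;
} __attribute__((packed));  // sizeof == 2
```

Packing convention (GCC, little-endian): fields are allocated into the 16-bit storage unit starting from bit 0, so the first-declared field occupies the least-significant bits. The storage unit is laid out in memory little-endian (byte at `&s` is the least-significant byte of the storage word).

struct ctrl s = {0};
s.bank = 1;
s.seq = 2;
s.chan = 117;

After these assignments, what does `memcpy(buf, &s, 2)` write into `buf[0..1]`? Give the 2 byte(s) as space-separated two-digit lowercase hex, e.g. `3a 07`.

51 1d

[0+:3] bank=1 & 0x7 = 0x1; word=0x0001
[3+:3] seq=2 & 0x7 = 0x2; word=0x0011
[6+:10] chan=117 & 0x3ff = 0x75; word=0x1d51
word = 0x1d51 → little-endian bytes:
  [0]=0x51  [1]=0x1d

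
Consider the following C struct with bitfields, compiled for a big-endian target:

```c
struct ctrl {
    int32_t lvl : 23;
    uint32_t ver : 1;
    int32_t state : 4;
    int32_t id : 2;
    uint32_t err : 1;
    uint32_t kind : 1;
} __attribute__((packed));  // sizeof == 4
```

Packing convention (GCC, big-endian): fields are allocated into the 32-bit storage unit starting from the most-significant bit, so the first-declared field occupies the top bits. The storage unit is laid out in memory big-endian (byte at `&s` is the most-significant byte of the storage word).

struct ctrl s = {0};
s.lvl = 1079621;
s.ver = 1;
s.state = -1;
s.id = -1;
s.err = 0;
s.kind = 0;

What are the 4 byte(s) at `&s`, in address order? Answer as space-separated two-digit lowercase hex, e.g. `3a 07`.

lvl:23 = 1079621 → 0x107945 << 9 → word 0x20f28a00
ver:1 = 1 → 0x1 << 8 → word 0x20f28b00
state:4 = -1 → 0xf << 4 → word 0x20f28bf0
id:2 = -1 → 0x3 << 2 → word 0x20f28bfc
err:1 = 0 → 0x0 << 1 → word 0x20f28bfc
kind:1 = 0 → 0x0 << 0 → word 0x20f28bfc
word = 0x20f28bfc → big-endian bytes:
  [0]=0x20  [1]=0xf2  [2]=0x8b  [3]=0xfc

20 f2 8b fc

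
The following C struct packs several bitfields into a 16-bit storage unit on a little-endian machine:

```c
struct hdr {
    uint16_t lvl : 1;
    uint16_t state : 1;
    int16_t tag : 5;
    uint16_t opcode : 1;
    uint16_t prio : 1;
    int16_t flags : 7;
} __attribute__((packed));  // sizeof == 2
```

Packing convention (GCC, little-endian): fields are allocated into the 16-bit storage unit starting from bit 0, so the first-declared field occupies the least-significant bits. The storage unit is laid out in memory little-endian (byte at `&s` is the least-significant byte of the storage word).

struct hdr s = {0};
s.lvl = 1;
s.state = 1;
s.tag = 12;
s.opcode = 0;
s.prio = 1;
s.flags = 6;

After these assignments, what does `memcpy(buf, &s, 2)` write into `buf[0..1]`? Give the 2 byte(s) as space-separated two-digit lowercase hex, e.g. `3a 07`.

33 0d

[0+:1] lvl=1 & 0x1 = 0x1; word=0x0001
[1+:1] state=1 & 0x1 = 0x1; word=0x0003
[2+:5] tag=12 & 0x1f = 0xc; word=0x0033
[7+:1] opcode=0 & 0x1 = 0x0; word=0x0033
[8+:1] prio=1 & 0x1 = 0x1; word=0x0133
[9+:7] flags=6 & 0x7f = 0x6; word=0x0d33
word = 0x0d33 → little-endian bytes:
  [0]=0x33  [1]=0x0d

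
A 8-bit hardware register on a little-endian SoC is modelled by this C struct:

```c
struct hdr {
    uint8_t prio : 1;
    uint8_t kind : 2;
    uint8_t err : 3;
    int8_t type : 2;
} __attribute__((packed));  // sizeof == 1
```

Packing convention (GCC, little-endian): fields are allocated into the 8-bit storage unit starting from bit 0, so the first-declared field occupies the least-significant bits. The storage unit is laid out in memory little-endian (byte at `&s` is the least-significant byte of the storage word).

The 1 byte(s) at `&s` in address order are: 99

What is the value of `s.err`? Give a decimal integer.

3

[0]=0x99 (little-endian) → word 0x99
prio [0+:1] = (word>>0) & 0x1 = 1
kind [1+:2] = (word>>1) & 0x3 = 0
err [3+:3] = (word>>3) & 0x7 = 3  ←
type [6+:2] = (word>>6) & 0x3 = 2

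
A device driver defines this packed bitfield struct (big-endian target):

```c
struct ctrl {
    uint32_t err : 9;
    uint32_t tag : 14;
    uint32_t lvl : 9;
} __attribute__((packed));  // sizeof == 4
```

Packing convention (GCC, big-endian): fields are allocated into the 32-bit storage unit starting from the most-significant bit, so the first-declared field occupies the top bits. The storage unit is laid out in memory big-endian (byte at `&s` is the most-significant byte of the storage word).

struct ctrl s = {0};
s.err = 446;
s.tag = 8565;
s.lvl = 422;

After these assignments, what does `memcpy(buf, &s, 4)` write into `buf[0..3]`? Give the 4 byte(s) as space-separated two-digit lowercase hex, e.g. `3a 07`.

df 42 eb a6

[23+:9] err=446 & 0x1ff = 0x1be; word=0xdf000000
[9+:14] tag=8565 & 0x3fff = 0x2175; word=0xdf42ea00
[0+:9] lvl=422 & 0x1ff = 0x1a6; word=0xdf42eba6
word = 0xdf42eba6 → big-endian bytes:
  [0]=0xdf  [1]=0x42  [2]=0xeb  [3]=0xa6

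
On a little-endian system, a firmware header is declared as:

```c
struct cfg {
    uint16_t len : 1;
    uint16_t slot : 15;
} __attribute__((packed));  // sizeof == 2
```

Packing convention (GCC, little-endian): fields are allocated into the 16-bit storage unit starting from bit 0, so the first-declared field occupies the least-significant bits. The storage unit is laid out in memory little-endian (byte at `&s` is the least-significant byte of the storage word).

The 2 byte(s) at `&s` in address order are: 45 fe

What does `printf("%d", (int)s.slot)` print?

32546

[0]=0x45 [1]=0xfe (little-endian) → word 0xfe45
len:1 @ bit 0 → (0xfe45>>0)&0x1 = 0x1
slot:15 @ bit 1 → (0xfe45>>1)&0x7fff = 0x7f22  ←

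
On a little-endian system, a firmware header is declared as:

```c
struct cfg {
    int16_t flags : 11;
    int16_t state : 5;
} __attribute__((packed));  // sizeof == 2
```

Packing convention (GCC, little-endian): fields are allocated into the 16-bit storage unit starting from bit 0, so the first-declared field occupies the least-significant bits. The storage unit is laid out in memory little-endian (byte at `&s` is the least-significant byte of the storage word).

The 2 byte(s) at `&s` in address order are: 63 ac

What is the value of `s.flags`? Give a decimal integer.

-925

[0]=0x63 [1]=0xac (little-endian) → word 0xac63
flags [0+:11] = (word>>0) & 0x7ff = 1123  ←
state [11+:5] = (word>>11) & 0x1f = 21
flags signed 11b, MSB=1: 1123 - 2048 = -925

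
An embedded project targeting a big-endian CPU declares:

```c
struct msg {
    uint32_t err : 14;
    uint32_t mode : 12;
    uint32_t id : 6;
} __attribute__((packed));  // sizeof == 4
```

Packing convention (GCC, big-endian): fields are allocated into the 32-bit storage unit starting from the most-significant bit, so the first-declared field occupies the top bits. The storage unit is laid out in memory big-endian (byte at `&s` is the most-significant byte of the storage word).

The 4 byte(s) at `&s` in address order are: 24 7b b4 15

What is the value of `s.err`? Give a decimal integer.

2334

[0]=0x24 [1]=0x7b [2]=0xb4 [3]=0x15 (big-endian) → word 0x247bb415
err:14 @ bit 18 → (0x247bb415>>18)&0x3fff = 0x91e  ←
mode:12 @ bit 6 → (0x247bb415>>6)&0xfff = 0xed0
id:6 @ bit 0 → (0x247bb415>>0)&0x3f = 0x15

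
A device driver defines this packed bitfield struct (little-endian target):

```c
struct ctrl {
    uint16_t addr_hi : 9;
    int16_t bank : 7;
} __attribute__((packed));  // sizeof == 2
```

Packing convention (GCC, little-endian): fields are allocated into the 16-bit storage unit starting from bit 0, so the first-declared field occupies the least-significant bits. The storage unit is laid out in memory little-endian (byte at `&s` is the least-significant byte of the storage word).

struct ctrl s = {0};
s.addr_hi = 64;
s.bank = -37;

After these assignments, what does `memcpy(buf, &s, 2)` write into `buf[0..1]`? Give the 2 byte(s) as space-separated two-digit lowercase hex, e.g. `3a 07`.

addr_hi (9b) val=64 bits=0x40 at bit 0: 0x0040
bank (7b) val=-37 bits=0x5b at bit 9: 0xb640
word = 0xb640 → little-endian bytes:
  [0]=0x40  [1]=0xb6

40 b6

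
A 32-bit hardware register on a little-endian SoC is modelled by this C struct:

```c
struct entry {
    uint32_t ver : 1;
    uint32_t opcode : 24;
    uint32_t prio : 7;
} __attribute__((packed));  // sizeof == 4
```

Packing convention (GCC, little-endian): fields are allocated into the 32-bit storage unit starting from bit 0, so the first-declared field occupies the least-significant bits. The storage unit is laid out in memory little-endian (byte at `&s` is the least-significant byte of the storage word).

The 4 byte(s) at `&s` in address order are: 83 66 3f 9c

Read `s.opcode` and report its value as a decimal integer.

[0]=0x83 [1]=0x66 [2]=0x3f [3]=0x9c (little-endian) → word 0x9c3f6683
ver [0+:1] = (word>>0) & 0x1 = 1
opcode [1+:24] = (word>>1) & 0xffffff = 2077505  ←
prio [25+:7] = (word>>25) & 0x7f = 78

2077505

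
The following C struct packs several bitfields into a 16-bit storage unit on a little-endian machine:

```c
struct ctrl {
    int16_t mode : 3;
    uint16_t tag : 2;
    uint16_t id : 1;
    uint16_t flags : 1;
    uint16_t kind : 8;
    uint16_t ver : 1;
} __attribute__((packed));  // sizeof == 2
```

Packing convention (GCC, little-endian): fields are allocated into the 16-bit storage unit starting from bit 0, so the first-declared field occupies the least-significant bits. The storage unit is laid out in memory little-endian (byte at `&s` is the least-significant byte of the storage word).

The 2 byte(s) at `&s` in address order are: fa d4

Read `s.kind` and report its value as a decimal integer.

[0]=0xfa [1]=0xd4 (little-endian) → word 0xd4fa
mode:3 @ bit 0 → (0xd4fa>>0)&0x7 = 0x2
tag:2 @ bit 3 → (0xd4fa>>3)&0x3 = 0x3
id:1 @ bit 5 → (0xd4fa>>5)&0x1 = 0x1
flags:1 @ bit 6 → (0xd4fa>>6)&0x1 = 0x1
kind:8 @ bit 7 → (0xd4fa>>7)&0xff = 0xa9  ←
ver:1 @ bit 15 → (0xd4fa>>15)&0x1 = 0x1

169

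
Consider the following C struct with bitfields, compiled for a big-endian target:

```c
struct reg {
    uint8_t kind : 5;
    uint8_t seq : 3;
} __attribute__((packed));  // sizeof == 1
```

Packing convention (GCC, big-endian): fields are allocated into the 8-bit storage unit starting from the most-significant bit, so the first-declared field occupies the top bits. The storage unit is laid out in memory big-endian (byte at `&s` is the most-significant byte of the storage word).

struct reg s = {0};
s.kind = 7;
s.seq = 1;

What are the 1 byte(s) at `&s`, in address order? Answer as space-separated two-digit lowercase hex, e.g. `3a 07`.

39

kind:5 = 7 → 0x7 << 3 → word 0x38
seq:3 = 1 → 0x1 << 0 → word 0x39
word = 0x39 → big-endian bytes:
  [0]=0x39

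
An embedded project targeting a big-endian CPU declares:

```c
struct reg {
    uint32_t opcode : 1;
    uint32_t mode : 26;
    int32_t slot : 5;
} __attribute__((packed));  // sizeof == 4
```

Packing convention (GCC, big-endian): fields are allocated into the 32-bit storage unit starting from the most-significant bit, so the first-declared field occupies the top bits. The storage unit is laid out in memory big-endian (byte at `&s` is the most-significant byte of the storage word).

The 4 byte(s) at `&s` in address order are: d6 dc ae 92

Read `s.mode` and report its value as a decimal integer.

[0]=0xd6 [1]=0xdc [2]=0xae [3]=0x92 (big-endian) → word 0xd6dcae92
opcode [31+:1] = (word>>31) & 0x1 = 1
mode [5+:26] = (word>>5) & 0x3ffffff = 45540724  ←
slot [0+:5] = (word>>0) & 0x1f = 18

45540724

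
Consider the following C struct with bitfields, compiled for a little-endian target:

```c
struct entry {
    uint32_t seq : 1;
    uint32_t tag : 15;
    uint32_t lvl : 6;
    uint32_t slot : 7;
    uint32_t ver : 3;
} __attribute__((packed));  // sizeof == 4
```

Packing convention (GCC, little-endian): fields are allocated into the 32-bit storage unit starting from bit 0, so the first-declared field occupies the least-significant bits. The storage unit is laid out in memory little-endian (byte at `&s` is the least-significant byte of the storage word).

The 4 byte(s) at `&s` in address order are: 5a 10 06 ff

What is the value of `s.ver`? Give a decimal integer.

[0]=0x5a [1]=0x10 [2]=0x06 [3]=0xff (little-endian) → word 0xff06105a
seq [0+:1] = (word>>0) & 0x1 = 0
tag [1+:15] = (word>>1) & 0x7fff = 2093
lvl [16+:6] = (word>>16) & 0x3f = 6
slot [22+:7] = (word>>22) & 0x7f = 124
ver [29+:3] = (word>>29) & 0x7 = 7  ←

7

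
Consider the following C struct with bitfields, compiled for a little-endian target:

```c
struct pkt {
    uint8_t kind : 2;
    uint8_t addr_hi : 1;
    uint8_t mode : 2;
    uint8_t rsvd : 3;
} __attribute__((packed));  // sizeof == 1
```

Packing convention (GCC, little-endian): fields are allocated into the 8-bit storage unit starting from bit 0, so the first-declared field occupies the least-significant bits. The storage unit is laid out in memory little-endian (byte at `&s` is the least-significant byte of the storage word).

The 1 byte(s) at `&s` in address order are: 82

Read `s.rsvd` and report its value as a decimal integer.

4

[0]=0x82 (little-endian) → word 0x82
kind:2 @ bit 0 → (0x82>>0)&0x3 = 0x2
addr_hi:1 @ bit 2 → (0x82>>2)&0x1 = 0x0
mode:2 @ bit 3 → (0x82>>3)&0x3 = 0x0
rsvd:3 @ bit 5 → (0x82>>5)&0x7 = 0x4  ←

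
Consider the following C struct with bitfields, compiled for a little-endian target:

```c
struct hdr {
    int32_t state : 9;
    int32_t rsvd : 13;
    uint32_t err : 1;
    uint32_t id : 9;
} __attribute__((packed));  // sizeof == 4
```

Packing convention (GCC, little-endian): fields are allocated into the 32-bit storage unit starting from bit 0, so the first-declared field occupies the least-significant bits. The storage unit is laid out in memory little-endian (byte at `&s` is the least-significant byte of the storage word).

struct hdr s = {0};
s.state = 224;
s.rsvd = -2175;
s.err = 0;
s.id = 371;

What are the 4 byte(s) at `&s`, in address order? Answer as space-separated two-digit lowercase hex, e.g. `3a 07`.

e0 02 af b9

[0+:9] state=224 & 0x1ff = 0xe0; word=0x000000e0
[9+:13] rsvd=-2175 & 0x1fff = 0x1781; word=0x002f02e0
[22+:1] err=0 & 0x1 = 0x0; word=0x002f02e0
[23+:9] id=371 & 0x1ff = 0x173; word=0xb9af02e0
word = 0xb9af02e0 → little-endian bytes:
  [0]=0xe0  [1]=0x02  [2]=0xaf  [3]=0xb9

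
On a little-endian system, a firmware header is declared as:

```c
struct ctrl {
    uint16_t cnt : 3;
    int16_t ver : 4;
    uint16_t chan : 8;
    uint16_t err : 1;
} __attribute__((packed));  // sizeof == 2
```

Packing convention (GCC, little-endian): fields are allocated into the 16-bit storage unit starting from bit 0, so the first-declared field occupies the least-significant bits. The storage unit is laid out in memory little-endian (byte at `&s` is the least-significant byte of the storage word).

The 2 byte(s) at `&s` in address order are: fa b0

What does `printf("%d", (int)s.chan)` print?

[0]=0xfa [1]=0xb0 (little-endian) → word 0xb0fa
cnt [0+:3] = (word>>0) & 0x7 = 2
ver [3+:4] = (word>>3) & 0xf = 15
chan [7+:8] = (word>>7) & 0xff = 97  ←
err [15+:1] = (word>>15) & 0x1 = 1

97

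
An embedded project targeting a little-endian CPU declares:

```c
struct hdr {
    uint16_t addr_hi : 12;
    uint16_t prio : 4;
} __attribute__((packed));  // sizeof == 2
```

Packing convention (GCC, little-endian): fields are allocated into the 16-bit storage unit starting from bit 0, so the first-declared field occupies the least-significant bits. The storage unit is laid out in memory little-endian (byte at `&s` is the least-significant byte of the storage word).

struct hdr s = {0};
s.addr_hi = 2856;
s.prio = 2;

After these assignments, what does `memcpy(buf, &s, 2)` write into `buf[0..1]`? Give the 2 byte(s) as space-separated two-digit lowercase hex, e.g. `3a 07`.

28 2b

addr_hi (12b) val=2856 bits=0xb28 at bit 0: 0x0b28
prio (4b) val=2 bits=0x2 at bit 12: 0x2b28
word = 0x2b28 → little-endian bytes:
  [0]=0x28  [1]=0x2b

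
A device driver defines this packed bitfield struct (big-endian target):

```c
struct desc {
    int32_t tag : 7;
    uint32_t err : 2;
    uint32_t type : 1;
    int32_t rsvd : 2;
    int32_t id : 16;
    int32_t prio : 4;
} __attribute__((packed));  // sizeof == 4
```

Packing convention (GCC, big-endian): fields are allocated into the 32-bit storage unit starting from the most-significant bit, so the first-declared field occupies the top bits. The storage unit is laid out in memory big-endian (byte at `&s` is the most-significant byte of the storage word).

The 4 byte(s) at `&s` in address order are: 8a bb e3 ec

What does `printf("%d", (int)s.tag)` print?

-59

[0]=0x8a [1]=0xbb [2]=0xe3 [3]=0xec (big-endian) → word 0x8abbe3ec
tag:7 @ bit 25 → (0x8abbe3ec>>25)&0x7f = 0x45  ←
err:2 @ bit 23 → (0x8abbe3ec>>23)&0x3 = 0x1
type:1 @ bit 22 → (0x8abbe3ec>>22)&0x1 = 0x0
rsvd:2 @ bit 20 → (0x8abbe3ec>>20)&0x3 = 0x3
id:16 @ bit 4 → (0x8abbe3ec>>4)&0xffff = 0xbe3e
prio:4 @ bit 0 → (0x8abbe3ec>>0)&0xf = 0xc
tag signed 7b, MSB=1: 69 - 128 = -59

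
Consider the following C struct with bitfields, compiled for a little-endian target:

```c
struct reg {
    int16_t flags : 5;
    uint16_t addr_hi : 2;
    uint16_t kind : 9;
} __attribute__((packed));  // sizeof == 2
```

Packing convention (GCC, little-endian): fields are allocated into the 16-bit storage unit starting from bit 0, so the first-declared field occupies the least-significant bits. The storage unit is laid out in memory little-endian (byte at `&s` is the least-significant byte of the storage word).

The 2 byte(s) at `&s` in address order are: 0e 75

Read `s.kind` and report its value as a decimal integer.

234

[0]=0x0e [1]=0x75 (little-endian) → word 0x750e
flags:5 @ bit 0 → (0x750e>>0)&0x1f = 0xe
addr_hi:2 @ bit 5 → (0x750e>>5)&0x3 = 0x0
kind:9 @ bit 7 → (0x750e>>7)&0x1ff = 0xea  ←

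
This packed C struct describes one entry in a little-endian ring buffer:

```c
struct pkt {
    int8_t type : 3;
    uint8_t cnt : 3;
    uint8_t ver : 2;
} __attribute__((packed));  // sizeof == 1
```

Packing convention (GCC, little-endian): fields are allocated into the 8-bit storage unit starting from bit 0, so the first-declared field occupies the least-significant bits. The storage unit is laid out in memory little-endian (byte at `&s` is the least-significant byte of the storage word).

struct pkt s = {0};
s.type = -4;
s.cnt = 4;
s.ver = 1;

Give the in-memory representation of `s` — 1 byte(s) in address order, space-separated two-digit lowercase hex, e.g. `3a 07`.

64

type:3 = -4 → 0x4 << 0 → word 0x04
cnt:3 = 4 → 0x4 << 3 → word 0x24
ver:2 = 1 → 0x1 << 6 → word 0x64
word = 0x64 → little-endian bytes:
  [0]=0x64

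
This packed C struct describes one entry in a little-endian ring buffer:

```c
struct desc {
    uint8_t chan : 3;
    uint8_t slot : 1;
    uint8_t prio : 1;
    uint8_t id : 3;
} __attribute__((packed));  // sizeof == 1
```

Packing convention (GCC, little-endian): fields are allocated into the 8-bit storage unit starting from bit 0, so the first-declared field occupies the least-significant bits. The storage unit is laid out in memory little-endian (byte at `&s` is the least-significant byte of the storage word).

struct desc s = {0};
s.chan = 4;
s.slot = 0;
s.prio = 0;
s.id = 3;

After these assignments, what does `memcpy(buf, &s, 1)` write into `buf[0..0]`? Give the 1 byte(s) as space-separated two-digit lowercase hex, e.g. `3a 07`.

chan (3b) val=4 bits=0x4 at bit 0: 0x04
slot (1b) val=0 bits=0x0 at bit 3: 0x04
prio (1b) val=0 bits=0x0 at bit 4: 0x04
id (3b) val=3 bits=0x3 at bit 5: 0x64
word = 0x64 → little-endian bytes:
  [0]=0x64

64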